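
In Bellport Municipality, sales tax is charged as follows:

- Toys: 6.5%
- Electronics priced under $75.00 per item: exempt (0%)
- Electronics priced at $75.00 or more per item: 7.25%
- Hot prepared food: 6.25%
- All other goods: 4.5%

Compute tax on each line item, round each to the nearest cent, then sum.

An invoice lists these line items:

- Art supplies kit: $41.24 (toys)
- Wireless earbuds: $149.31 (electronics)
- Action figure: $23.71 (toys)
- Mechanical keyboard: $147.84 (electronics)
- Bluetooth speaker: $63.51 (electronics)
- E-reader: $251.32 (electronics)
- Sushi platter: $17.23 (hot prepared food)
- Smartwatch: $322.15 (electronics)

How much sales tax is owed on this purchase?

Art supplies kit $41.24: toys → 6.5% → $2.68
Wireless earbuds $149.31: electronics, $75.00 or more → 7.25% → $10.82
Action figure $23.71: toys → 6.5% → $1.54
Mechanical keyboard $147.84: electronics, $75.00 or more → 7.25% → $10.72
Bluetooth speaker $63.51: electronics, under $75.00 → 0% → $0.00
E-reader $251.32: electronics, $75.00 or more → 7.25% → $18.22
Sushi platter $17.23: hot prepared food → 6.25% → $1.08
Smartwatch $322.15: electronics, $75.00 or more → 7.25% → $23.36
Total tax = $2.68 + $10.82 + $1.54 + $10.72 + $18.22 + $1.08 + $23.36 = $68.42

$68.42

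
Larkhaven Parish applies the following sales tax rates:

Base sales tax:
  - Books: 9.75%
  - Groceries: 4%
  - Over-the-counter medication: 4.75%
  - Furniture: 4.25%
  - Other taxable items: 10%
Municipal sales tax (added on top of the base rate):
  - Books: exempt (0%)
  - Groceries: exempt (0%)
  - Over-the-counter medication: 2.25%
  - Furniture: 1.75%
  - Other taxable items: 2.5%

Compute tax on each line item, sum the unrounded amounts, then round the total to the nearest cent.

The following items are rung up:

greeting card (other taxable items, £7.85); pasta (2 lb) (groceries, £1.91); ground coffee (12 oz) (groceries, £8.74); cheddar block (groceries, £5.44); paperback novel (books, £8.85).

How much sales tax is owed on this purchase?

£2.49

Greeting card £7.85: other taxable items → 10% + 2.5% municipal = 12.5% → £0.98125
Pasta (2 lb) £1.91: groceries → 4% + 0% municipal = 4% → £0.0764
Ground coffee (12 oz) £8.74: groceries → 4% + 0% municipal = 4% → £0.3496
Cheddar block £5.44: groceries → 4% + 0% municipal = 4% → £0.2176
Paperback novel £8.85: books → 9.75% + 0% municipal = 9.75% → £0.862875
Unrounded tax sum = £2.487725 → £2.49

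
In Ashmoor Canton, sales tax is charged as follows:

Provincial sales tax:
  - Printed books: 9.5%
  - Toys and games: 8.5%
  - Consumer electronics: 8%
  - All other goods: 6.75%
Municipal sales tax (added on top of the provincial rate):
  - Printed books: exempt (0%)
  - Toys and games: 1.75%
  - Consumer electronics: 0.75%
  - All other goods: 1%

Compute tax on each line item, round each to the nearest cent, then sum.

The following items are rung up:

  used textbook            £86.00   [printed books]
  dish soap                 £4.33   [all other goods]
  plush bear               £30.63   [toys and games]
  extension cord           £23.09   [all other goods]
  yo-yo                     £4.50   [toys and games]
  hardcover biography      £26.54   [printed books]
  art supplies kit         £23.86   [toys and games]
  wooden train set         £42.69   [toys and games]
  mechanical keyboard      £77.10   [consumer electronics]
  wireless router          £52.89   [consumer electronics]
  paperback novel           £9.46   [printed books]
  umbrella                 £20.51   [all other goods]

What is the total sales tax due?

Used textbook £86.00: printed books → 9.5% + 0% municipal = 9.5% → £8.17
Dish soap £4.33: all other goods → 6.75% + 1% municipal = 7.75% → £0.34
Plush bear £30.63: toys and games → 8.5% + 1.75% municipal = 10.25% → £3.14
Extension cord £23.09: all other goods → 6.75% + 1% municipal = 7.75% → £1.79
Yo-yo £4.50: toys and games → 8.5% + 1.75% municipal = 10.25% → £0.46
Hardcover biography £26.54: printed books → 9.5% + 0% municipal = 9.5% → £2.52
Art supplies kit £23.86: toys and games → 8.5% + 1.75% municipal = 10.25% → £2.45
Wooden train set £42.69: toys and games → 8.5% + 1.75% municipal = 10.25% → £4.38
Mechanical keyboard £77.10: consumer electronics → 8% + 0.75% municipal = 8.75% → £6.75
Wireless router £52.89: consumer electronics → 8% + 0.75% municipal = 8.75% → £4.63
Paperback novel £9.46: printed books → 9.5% + 0% municipal = 9.5% → £0.90
Umbrella £20.51: all other goods → 6.75% + 1% municipal = 7.75% → £1.59
Total tax = £8.17 + £0.34 + £3.14 + £1.79 + £0.46 + £2.52 + £2.45 + £4.38 + £6.75 + £4.63 + £0.90 + £1.59 = £37.12

£37.12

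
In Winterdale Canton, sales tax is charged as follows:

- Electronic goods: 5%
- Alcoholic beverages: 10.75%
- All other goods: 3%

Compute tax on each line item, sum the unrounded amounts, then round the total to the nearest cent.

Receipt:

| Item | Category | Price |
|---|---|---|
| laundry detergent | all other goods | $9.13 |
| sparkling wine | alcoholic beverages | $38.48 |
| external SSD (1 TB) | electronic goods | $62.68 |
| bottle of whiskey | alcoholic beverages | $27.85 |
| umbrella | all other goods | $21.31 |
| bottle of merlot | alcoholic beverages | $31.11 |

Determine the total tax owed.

$14.52

Laundry detergent $9.13: all other goods → 3% → $0.2739
Sparkling wine $38.48: alcoholic beverages → 10.75% → $4.1366
External SSD (1 TB) $62.68: electronic goods → 5% → $3.134
Bottle of whiskey $27.85: alcoholic beverages → 10.75% → $2.993875
Umbrella $21.31: all other goods → 3% → $0.6393
Bottle of merlot $31.11: alcoholic beverages → 10.75% → $3.344325
Unrounded tax sum = $14.522 → $14.52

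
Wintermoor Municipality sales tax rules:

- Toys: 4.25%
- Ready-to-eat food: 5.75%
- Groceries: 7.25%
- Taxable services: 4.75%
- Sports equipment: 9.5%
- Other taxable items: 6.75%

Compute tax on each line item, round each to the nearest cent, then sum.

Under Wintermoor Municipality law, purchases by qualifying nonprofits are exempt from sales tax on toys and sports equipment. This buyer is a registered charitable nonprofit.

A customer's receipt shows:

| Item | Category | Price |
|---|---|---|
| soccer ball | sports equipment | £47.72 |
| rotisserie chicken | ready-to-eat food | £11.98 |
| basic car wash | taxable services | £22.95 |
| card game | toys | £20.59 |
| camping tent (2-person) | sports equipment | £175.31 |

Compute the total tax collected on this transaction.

£1.78

Soccer ball £47.72: sports equipment, buyer-exempt → 0% → £0.00
Rotisserie chicken £11.98: ready-to-eat food → 5.75% → £0.69
Basic car wash £22.95: taxable services → 4.75% → £1.09
Card game £20.59: toys, buyer-exempt → 0% → £0.00
Camping tent (2-person) £175.31: sports equipment, buyer-exempt → 0% → £0.00
Total tax = £0.69 + £1.09 = £1.78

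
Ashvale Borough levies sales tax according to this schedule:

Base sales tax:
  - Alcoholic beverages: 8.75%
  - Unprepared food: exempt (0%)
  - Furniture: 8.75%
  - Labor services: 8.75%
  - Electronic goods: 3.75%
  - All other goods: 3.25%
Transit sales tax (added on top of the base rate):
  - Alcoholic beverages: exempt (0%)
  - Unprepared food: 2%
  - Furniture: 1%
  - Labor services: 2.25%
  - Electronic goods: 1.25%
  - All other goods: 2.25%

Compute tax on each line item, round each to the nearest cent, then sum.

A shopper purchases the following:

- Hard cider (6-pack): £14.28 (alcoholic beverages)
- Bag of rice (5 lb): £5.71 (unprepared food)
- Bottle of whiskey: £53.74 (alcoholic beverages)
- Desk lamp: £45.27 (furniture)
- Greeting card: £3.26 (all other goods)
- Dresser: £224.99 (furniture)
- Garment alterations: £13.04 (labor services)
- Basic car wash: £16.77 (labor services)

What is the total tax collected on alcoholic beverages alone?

£5.95

Hard cider (6-pack) £14.28: alcoholic beverages → 8.75% + 0% transit = 8.75% → £1.25
Bottle of whiskey £53.74: alcoholic beverages → 8.75% + 0% transit = 8.75% → £4.70
Tax on alcoholic beverages = £1.25 + £4.70 = £5.95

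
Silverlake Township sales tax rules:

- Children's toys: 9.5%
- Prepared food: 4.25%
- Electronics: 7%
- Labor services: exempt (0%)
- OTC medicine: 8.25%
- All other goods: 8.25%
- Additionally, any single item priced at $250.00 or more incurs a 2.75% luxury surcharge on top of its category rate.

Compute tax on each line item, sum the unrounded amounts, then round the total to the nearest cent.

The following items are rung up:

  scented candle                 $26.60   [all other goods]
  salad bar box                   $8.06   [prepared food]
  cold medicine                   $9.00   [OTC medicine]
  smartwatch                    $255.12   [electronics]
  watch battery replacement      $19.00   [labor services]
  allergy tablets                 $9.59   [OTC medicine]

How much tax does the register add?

$28.94

Scented candle $26.60: all other goods → 8.25% → $2.1945
Salad bar box $8.06: prepared food → 4.25% → $0.34255
Cold medicine $9.00: OTC medicine → 8.25% → $0.7425
Smartwatch $255.12: electronics → 7% + 2.75% surcharge = 9.75% → $24.8742
Watch battery replacement $19.00: labor services → 0% → $0.00
Allergy tablets $9.59: OTC medicine → 8.25% → $0.791175
Unrounded tax sum = $28.944925 → $28.94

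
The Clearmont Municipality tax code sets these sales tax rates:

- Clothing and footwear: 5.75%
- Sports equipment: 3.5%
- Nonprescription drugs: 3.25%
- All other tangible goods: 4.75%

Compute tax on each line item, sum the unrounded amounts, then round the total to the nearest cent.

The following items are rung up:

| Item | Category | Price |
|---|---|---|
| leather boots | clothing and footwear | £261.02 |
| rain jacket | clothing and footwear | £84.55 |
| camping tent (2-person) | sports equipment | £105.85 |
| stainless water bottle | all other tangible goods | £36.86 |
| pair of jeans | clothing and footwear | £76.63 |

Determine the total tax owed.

Leather boots £261.02: clothing and footwear → 5.75% → £15.00865
Rain jacket £84.55: clothing and footwear → 5.75% → £4.861625
Camping tent (2-person) £105.85: sports equipment → 3.5% → £3.70475
Stainless water bottle £36.86: all other tangible goods → 4.75% → £1.75085
Pair of jeans £76.63: clothing and footwear → 5.75% → £4.406225
Unrounded tax sum = £29.7321 → £29.73

£29.73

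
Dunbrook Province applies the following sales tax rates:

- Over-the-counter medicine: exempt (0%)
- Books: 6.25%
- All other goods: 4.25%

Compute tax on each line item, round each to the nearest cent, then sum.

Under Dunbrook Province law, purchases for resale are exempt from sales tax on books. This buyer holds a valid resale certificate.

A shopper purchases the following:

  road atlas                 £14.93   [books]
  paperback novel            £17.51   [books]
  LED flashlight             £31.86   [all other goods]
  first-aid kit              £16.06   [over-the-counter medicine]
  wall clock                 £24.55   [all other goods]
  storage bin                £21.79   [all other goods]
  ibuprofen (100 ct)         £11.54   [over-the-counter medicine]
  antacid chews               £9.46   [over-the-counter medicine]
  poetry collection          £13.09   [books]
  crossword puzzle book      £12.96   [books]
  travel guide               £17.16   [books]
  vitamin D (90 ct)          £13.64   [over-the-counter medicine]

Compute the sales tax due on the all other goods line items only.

LED flashlight £31.86: all other goods → 4.25% → £1.35
Wall clock £24.55: all other goods → 4.25% → £1.04
Storage bin £21.79: all other goods → 4.25% → £0.93
Tax on all other goods = £1.35 + £1.04 + £0.93 = £3.32

£3.32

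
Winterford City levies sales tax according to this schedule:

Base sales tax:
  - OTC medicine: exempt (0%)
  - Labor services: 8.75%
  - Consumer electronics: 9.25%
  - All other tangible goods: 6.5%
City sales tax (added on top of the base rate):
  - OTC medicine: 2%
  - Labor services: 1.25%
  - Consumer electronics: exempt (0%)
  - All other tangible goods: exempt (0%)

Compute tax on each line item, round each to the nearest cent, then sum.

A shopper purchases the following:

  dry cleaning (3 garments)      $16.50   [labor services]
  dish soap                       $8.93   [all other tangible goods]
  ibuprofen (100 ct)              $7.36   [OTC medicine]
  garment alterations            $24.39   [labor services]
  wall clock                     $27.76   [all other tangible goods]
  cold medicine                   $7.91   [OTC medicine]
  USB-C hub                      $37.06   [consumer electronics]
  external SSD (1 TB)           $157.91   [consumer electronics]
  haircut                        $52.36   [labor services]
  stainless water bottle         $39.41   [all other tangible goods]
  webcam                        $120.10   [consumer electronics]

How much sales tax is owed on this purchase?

$43.73

Dry cleaning (3 garments) $16.50: labor services → 8.75% + 1.25% city = 10% → $1.65
Dish soap $8.93: all other tangible goods → 6.5% + 0% city = 6.5% → $0.58
Ibuprofen (100 ct) $7.36: OTC medicine → 0% + 2% city = 2% → $0.15
Garment alterations $24.39: labor services → 8.75% + 1.25% city = 10% → $2.44
Wall clock $27.76: all other tangible goods → 6.5% + 0% city = 6.5% → $1.80
Cold medicine $7.91: OTC medicine → 0% + 2% city = 2% → $0.16
USB-C hub $37.06: consumer electronics → 9.25% + 0% city = 9.25% → $3.43
External SSD (1 TB) $157.91: consumer electronics → 9.25% + 0% city = 9.25% → $14.61
Haircut $52.36: labor services → 8.75% + 1.25% city = 10% → $5.24
Stainless water bottle $39.41: all other tangible goods → 6.5% + 0% city = 6.5% → $2.56
Webcam $120.10: consumer electronics → 9.25% + 0% city = 9.25% → $11.11
Total tax = $1.65 + $0.58 + $0.15 + $2.44 + $1.80 + $0.16 + $3.43 + $14.61 + $5.24 + $2.56 + $11.11 = $43.73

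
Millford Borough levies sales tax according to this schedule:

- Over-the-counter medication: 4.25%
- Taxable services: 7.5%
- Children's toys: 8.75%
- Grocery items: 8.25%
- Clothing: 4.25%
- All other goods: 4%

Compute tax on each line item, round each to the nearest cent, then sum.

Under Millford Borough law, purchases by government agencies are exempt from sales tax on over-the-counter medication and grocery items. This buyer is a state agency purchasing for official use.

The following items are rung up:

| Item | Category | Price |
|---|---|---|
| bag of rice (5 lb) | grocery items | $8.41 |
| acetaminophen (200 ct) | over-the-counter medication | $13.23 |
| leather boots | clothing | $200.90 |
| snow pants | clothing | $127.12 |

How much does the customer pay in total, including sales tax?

$363.60

Bag of rice (5 lb) $8.41: grocery items, buyer-exempt → 0% → $0.00
Acetaminophen (200 ct) $13.23: over-the-counter medication, buyer-exempt → 0% → $0.00
Leather boots $200.90: clothing → 4.25% → $8.54
Snow pants $127.12: clothing → 4.25% → $5.40
Subtotal = $349.66; tax = $13.94; total due = $363.60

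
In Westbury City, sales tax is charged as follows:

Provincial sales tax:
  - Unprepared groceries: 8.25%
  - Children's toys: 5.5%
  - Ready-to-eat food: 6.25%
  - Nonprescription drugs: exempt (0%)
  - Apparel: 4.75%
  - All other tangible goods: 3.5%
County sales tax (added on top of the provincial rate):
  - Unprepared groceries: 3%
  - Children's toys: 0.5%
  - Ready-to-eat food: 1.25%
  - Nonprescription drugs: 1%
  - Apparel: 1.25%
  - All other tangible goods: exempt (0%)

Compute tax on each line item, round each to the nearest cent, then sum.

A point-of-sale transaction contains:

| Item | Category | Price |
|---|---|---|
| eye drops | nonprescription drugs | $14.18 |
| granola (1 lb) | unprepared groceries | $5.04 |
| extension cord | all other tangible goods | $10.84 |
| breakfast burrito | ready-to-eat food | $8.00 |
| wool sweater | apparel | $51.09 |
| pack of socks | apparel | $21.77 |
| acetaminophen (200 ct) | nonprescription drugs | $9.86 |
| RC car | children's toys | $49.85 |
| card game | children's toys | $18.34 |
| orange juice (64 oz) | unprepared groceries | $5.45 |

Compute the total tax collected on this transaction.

$10.87

Eye drops $14.18: nonprescription drugs → 0% + 1% county = 1% → $0.14
Granola (1 lb) $5.04: unprepared groceries → 8.25% + 3% county = 11.25% → $0.57
Extension cord $10.84: all other tangible goods → 3.5% + 0% county = 3.5% → $0.38
Breakfast burrito $8.00: ready-to-eat food → 6.25% + 1.25% county = 7.5% → $0.60
Wool sweater $51.09: apparel → 4.75% + 1.25% county = 6% → $3.07
Pack of socks $21.77: apparel → 4.75% + 1.25% county = 6% → $1.31
Acetaminophen (200 ct) $9.86: nonprescription drugs → 0% + 1% county = 1% → $0.10
RC car $49.85: children's toys → 5.5% + 0.5% county = 6% → $2.99
Card game $18.34: children's toys → 5.5% + 0.5% county = 6% → $1.10
Orange juice (64 oz) $5.45: unprepared groceries → 8.25% + 3% county = 11.25% → $0.61
Total tax = $0.14 + $0.57 + $0.38 + $0.60 + $3.07 + $1.31 + $0.10 + $2.99 + $1.10 + $0.61 = $10.87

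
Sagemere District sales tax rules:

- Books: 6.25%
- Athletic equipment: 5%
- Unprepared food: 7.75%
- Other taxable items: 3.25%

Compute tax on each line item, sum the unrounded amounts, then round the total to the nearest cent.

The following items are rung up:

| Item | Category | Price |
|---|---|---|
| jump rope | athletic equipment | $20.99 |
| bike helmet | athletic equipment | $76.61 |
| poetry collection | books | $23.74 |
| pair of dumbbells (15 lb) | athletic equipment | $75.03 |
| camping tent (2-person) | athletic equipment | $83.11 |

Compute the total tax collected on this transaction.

$14.27

Jump rope $20.99: athletic equipment → 5% → $1.0495
Bike helmet $76.61: athletic equipment → 5% → $3.8305
Poetry collection $23.74: books → 6.25% → $1.48375
Pair of dumbbells (15 lb) $75.03: athletic equipment → 5% → $3.7515
Camping tent (2-person) $83.11: athletic equipment → 5% → $4.1555
Unrounded tax sum = $14.27075 → $14.27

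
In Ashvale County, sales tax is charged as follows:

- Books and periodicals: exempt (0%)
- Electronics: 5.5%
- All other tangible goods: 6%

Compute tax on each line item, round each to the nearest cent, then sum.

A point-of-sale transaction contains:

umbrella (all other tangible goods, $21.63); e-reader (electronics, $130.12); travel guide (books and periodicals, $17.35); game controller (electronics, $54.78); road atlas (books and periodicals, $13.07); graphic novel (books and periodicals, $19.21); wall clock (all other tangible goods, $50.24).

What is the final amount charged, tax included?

$320.88

Umbrella $21.63: all other tangible goods → 6% → $1.30
E-reader $130.12: electronics → 5.5% → $7.16
Travel guide $17.35: books and periodicals → 0% → $0.00
Game controller $54.78: electronics → 5.5% → $3.01
Road atlas $13.07: books and periodicals → 0% → $0.00
Graphic novel $19.21: books and periodicals → 0% → $0.00
Wall clock $50.24: all other tangible goods → 6% → $3.01
Subtotal = $306.40; tax = $14.48; total due = $320.88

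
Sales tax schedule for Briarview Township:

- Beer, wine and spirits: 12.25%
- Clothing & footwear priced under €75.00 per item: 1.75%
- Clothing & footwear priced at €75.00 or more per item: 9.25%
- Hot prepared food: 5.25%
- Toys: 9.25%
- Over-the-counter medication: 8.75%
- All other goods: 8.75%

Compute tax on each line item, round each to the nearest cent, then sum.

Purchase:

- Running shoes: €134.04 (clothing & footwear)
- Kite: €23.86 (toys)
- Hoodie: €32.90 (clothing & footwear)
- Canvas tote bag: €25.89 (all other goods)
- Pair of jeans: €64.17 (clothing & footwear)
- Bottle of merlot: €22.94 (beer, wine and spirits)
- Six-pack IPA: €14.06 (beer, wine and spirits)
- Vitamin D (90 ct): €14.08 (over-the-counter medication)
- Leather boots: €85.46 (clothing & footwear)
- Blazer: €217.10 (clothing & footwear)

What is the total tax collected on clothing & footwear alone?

Running shoes €134.04: clothing & footwear, €75.00 or more → 9.25% → €12.40
Hoodie €32.90: clothing & footwear, under €75.00 → 1.75% → €0.58
Pair of jeans €64.17: clothing & footwear, under €75.00 → 1.75% → €1.12
Leather boots €85.46: clothing & footwear, €75.00 or more → 9.25% → €7.91
Blazer €217.10: clothing & footwear, €75.00 or more → 9.25% → €20.08
Tax on clothing & footwear = €12.40 + €0.58 + €1.12 + €7.91 + €20.08 = €42.09

€42.09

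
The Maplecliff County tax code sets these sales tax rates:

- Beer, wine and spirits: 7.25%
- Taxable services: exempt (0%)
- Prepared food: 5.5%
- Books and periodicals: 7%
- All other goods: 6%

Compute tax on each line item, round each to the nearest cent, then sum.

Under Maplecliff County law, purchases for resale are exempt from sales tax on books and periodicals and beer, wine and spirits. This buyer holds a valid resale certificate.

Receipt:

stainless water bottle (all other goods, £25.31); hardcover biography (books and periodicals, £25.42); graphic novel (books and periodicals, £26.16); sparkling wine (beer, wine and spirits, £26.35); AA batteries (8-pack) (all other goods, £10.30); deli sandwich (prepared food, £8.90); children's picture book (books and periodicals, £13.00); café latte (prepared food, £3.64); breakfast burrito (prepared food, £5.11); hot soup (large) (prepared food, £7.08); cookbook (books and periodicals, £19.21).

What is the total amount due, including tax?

£173.98

Stainless water bottle £25.31: all other goods → 6% → £1.52
Hardcover biography £25.42: books and periodicals, buyer-exempt → 0% → £0.00
Graphic novel £26.16: books and periodicals, buyer-exempt → 0% → £0.00
Sparkling wine £26.35: beer, wine and spirits, buyer-exempt → 0% → £0.00
AA batteries (8-pack) £10.30: all other goods → 6% → £0.62
Deli sandwich £8.90: prepared food → 5.5% → £0.49
Children's picture book £13.00: books and periodicals, buyer-exempt → 0% → £0.00
Café latte £3.64: prepared food → 5.5% → £0.20
Breakfast burrito £5.11: prepared food → 5.5% → £0.28
Hot soup (large) £7.08: prepared food → 5.5% → £0.39
Cookbook £19.21: books and periodicals, buyer-exempt → 0% → £0.00
Subtotal = £170.48; tax = £3.50; total due = £173.98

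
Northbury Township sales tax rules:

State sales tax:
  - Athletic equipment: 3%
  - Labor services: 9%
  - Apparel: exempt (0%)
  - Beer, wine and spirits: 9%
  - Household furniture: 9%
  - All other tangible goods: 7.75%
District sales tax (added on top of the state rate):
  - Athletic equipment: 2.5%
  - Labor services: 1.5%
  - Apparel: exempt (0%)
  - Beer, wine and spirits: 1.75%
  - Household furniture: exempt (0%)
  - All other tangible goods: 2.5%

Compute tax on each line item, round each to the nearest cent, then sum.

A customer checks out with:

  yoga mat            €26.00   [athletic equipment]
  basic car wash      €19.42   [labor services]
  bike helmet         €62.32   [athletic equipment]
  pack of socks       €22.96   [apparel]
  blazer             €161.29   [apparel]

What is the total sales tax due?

Yoga mat €26.00: athletic equipment → 3% + 2.5% district = 5.5% → €1.43
Basic car wash €19.42: labor services → 9% + 1.5% district = 10.5% → €2.04
Bike helmet €62.32: athletic equipment → 3% + 2.5% district = 5.5% → €3.43
Pack of socks €22.96: apparel → 0% + 0% district = 0% → €0.00
Blazer €161.29: apparel → 0% + 0% district = 0% → €0.00
Total tax = €1.43 + €2.04 + €3.43 = €6.90

€6.90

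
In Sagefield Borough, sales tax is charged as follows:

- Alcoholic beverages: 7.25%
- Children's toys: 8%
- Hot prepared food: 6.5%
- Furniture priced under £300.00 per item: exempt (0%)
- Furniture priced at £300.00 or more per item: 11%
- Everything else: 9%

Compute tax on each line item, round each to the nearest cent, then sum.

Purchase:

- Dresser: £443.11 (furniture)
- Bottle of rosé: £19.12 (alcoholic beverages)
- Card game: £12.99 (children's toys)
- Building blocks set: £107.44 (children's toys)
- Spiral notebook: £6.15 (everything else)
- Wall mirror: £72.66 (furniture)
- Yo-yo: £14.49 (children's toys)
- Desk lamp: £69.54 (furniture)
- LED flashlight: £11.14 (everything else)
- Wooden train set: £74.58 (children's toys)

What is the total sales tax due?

£68.45

Dresser £443.11: furniture, £300.00 or more → 11% → £48.74
Bottle of rosé £19.12: alcoholic beverages → 7.25% → £1.39
Card game £12.99: children's toys → 8% → £1.04
Building blocks set £107.44: children's toys → 8% → £8.60
Spiral notebook £6.15: everything else → 9% → £0.55
Wall mirror £72.66: furniture, under £300.00 → 0% → £0.00
Yo-yo £14.49: children's toys → 8% → £1.16
Desk lamp £69.54: furniture, under £300.00 → 0% → £0.00
LED flashlight £11.14: everything else → 9% → £1.00
Wooden train set £74.58: children's toys → 8% → £5.97
Total tax = £48.74 + £1.39 + £1.04 + £8.60 + £0.55 + £1.16 + £1.00 + £5.97 = £68.45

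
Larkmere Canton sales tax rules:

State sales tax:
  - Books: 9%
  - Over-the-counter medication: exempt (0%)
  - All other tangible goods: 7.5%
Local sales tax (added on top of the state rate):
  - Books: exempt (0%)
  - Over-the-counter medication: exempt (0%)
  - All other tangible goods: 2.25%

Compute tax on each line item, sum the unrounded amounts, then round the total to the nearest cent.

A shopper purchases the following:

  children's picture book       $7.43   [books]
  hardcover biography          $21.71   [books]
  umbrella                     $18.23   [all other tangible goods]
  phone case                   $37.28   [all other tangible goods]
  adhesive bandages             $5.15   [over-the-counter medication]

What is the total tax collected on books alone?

Children's picture book $7.43: books → 9% + 0% local = 9% → $0.6687
Hardcover biography $21.71: books → 9% + 0% local = 9% → $1.9539
Tax on books: unrounded sum = $2.6226 → $2.62

$2.62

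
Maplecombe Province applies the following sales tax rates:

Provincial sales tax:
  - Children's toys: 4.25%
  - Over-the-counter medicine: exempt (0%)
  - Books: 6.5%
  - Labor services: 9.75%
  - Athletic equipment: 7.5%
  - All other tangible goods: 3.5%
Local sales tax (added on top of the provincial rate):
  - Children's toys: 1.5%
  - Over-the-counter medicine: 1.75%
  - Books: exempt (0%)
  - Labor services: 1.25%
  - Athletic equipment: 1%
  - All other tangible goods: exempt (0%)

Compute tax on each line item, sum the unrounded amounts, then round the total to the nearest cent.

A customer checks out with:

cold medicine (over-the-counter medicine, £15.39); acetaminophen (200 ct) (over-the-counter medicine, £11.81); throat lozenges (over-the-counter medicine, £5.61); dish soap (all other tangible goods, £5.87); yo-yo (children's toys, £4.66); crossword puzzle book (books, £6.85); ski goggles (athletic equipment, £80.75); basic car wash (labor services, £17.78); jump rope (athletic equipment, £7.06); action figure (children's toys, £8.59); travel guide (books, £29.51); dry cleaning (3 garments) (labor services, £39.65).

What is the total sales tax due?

£17.69

Cold medicine £15.39: over-the-counter medicine → 0% + 1.75% local = 1.75% → £0.269325
Acetaminophen (200 ct) £11.81: over-the-counter medicine → 0% + 1.75% local = 1.75% → £0.206675
Throat lozenges £5.61: over-the-counter medicine → 0% + 1.75% local = 1.75% → £0.098175
Dish soap £5.87: all other tangible goods → 3.5% + 0% local = 3.5% → £0.20545
Yo-yo £4.66: children's toys → 4.25% + 1.5% local = 5.75% → £0.26795
Crossword puzzle book £6.85: books → 6.5% + 0% local = 6.5% → £0.44525
Ski goggles £80.75: athletic equipment → 7.5% + 1% local = 8.5% → £6.86375
Basic car wash £17.78: labor services → 9.75% + 1.25% local = 11% → £1.9558
Jump rope £7.06: athletic equipment → 7.5% + 1% local = 8.5% → £0.6001
Action figure £8.59: children's toys → 4.25% + 1.5% local = 5.75% → £0.493925
Travel guide £29.51: books → 6.5% + 0% local = 6.5% → £1.91815
Dry cleaning (3 garments) £39.65: labor services → 9.75% + 1.25% local = 11% → £4.3615
Unrounded tax sum = £17.68605 → £17.69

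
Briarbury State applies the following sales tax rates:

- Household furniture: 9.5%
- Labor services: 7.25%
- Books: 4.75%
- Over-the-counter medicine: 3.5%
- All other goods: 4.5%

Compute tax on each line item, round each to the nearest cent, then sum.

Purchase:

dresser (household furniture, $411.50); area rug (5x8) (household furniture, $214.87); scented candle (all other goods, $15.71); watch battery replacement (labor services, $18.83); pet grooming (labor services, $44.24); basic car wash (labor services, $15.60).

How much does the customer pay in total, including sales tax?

$786.67

Dresser $411.50: household furniture → 9.5% → $39.09
Area rug (5x8) $214.87: household furniture → 9.5% → $20.41
Scented candle $15.71: all other goods → 4.5% → $0.71
Watch battery replacement $18.83: labor services → 7.25% → $1.37
Pet grooming $44.24: labor services → 7.25% → $3.21
Basic car wash $15.60: labor services → 7.25% → $1.13
Subtotal = $720.75; tax = $65.92; total due = $786.67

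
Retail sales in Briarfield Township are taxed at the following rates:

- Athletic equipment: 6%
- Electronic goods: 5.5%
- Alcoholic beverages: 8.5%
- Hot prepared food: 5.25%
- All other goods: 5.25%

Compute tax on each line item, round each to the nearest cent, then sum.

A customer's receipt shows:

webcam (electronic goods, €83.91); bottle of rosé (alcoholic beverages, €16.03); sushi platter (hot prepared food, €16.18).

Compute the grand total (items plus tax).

€122.95

Webcam €83.91: electronic goods → 5.5% → €4.62
Bottle of rosé €16.03: alcoholic beverages → 8.5% → €1.36
Sushi platter €16.18: hot prepared food → 5.25% → €0.85
Subtotal = €116.12; tax = €6.83; total due = €122.95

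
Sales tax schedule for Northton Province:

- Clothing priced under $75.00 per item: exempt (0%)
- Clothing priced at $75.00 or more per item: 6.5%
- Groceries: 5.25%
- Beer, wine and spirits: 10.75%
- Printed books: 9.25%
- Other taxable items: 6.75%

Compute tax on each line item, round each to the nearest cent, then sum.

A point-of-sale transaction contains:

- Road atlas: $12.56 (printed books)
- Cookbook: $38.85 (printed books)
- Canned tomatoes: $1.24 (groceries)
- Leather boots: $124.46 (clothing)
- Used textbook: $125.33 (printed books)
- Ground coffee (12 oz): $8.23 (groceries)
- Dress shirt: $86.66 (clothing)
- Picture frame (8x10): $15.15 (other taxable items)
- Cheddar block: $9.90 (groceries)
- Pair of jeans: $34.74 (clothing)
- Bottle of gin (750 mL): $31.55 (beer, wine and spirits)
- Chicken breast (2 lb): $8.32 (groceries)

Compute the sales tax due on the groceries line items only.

$1.46

Canned tomatoes $1.24: groceries → 5.25% → $0.07
Ground coffee (12 oz) $8.23: groceries → 5.25% → $0.43
Cheddar block $9.90: groceries → 5.25% → $0.52
Chicken breast (2 lb) $8.32: groceries → 5.25% → $0.44
Tax on groceries = $0.07 + $0.43 + $0.52 + $0.44 = $1.46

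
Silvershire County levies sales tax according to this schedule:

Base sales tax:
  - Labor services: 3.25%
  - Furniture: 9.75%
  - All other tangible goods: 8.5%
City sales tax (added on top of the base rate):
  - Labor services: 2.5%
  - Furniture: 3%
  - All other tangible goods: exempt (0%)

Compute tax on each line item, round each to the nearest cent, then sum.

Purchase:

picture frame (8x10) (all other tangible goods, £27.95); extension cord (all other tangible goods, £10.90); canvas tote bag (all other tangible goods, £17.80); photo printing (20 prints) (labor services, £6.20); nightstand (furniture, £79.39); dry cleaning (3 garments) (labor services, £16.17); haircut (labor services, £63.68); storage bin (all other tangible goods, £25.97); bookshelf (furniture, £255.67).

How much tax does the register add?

£54.70

Picture frame (8x10) £27.95: all other tangible goods → 8.5% + 0% city = 8.5% → £2.38
Extension cord £10.90: all other tangible goods → 8.5% + 0% city = 8.5% → £0.93
Canvas tote bag £17.80: all other tangible goods → 8.5% + 0% city = 8.5% → £1.51
Photo printing (20 prints) £6.20: labor services → 3.25% + 2.5% city = 5.75% → £0.36
Nightstand £79.39: furniture → 9.75% + 3% city = 12.75% → £10.12
Dry cleaning (3 garments) £16.17: labor services → 3.25% + 2.5% city = 5.75% → £0.93
Haircut £63.68: labor services → 3.25% + 2.5% city = 5.75% → £3.66
Storage bin £25.97: all other tangible goods → 8.5% + 0% city = 8.5% → £2.21
Bookshelf £255.67: furniture → 9.75% + 3% city = 12.75% → £32.60
Total tax = £2.38 + £0.93 + £1.51 + £0.36 + £10.12 + £0.93 + £3.66 + £2.21 + £32.60 = £54.70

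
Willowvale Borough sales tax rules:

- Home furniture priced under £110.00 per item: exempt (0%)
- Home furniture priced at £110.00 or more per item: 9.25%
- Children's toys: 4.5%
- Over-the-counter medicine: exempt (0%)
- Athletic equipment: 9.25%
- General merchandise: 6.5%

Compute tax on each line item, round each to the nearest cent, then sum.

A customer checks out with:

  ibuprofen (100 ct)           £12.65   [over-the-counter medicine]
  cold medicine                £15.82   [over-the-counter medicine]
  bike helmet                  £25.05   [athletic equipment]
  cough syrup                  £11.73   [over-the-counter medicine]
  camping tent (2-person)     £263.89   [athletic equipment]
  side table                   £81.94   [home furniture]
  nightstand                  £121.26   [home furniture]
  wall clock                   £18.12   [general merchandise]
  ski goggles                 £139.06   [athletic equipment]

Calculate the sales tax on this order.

Ibuprofen (100 ct) £12.65: over-the-counter medicine → 0% → £0.00
Cold medicine £15.82: over-the-counter medicine → 0% → £0.00
Bike helmet £25.05: athletic equipment → 9.25% → £2.32
Cough syrup £11.73: over-the-counter medicine → 0% → £0.00
Camping tent (2-person) £263.89: athletic equipment → 9.25% → £24.41
Side table £81.94: home furniture, under £110.00 → 0% → £0.00
Nightstand £121.26: home furniture, £110.00 or more → 9.25% → £11.22
Wall clock £18.12: general merchandise → 6.5% → £1.18
Ski goggles £139.06: athletic equipment → 9.25% → £12.86
Total tax = £2.32 + £24.41 + £11.22 + £1.18 + £12.86 = £51.99

£51.99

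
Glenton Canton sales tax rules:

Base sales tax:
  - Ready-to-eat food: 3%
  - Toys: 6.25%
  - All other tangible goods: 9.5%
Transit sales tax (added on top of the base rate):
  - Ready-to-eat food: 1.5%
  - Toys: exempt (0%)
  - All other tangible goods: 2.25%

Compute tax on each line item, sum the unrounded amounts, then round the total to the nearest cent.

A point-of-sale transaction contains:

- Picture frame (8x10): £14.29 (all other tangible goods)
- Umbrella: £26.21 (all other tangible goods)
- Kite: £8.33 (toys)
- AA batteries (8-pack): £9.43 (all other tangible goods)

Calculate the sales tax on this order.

£6.39

Picture frame (8x10) £14.29: all other tangible goods → 9.5% + 2.25% transit = 11.75% → £1.679075
Umbrella £26.21: all other tangible goods → 9.5% + 2.25% transit = 11.75% → £3.079675
Kite £8.33: toys → 6.25% + 0% transit = 6.25% → £0.520625
AA batteries (8-pack) £9.43: all other tangible goods → 9.5% + 2.25% transit = 11.75% → £1.108025
Unrounded tax sum = £6.3874 → £6.39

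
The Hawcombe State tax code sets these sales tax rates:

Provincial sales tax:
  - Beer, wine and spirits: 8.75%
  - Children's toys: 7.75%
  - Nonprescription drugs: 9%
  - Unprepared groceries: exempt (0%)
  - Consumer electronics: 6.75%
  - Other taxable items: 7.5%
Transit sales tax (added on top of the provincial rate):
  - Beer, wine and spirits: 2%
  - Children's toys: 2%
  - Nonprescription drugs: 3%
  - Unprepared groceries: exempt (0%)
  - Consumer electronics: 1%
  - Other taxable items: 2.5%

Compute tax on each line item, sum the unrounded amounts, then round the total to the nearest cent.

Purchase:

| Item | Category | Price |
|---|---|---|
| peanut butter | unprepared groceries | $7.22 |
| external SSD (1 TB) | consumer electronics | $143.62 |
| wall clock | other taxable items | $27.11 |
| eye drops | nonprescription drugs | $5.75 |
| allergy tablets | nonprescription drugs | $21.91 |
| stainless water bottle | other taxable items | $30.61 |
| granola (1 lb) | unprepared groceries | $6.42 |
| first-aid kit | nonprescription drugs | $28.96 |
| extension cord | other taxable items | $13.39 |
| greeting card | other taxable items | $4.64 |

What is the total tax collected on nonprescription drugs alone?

$6.79

Eye drops $5.75: nonprescription drugs → 9% + 3% transit = 12% → $0.69
Allergy tablets $21.91: nonprescription drugs → 9% + 3% transit = 12% → $2.6292
First-aid kit $28.96: nonprescription drugs → 9% + 3% transit = 12% → $3.4752
Tax on nonprescription drugs: unrounded sum = $6.7944 → $6.79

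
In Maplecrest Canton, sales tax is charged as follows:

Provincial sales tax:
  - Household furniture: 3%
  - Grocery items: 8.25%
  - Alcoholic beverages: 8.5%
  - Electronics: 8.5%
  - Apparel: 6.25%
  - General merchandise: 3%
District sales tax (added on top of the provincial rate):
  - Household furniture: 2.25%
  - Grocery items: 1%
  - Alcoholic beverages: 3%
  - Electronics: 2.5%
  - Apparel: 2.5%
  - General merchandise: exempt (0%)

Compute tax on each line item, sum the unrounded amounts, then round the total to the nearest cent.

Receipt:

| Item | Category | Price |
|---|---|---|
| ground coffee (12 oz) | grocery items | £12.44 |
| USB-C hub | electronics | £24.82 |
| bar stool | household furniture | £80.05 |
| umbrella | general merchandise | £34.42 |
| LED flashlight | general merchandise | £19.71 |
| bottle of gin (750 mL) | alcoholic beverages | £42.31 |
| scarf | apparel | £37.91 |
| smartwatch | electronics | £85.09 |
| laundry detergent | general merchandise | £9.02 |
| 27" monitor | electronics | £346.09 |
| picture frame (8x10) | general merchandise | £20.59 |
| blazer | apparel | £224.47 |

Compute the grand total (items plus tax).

Ground coffee (12 oz) £12.44: grocery items → 8.25% + 1% district = 9.25% → £1.1507
USB-C hub £24.82: electronics → 8.5% + 2.5% district = 11% → £2.7302
Bar stool £80.05: household furniture → 3% + 2.25% district = 5.25% → £4.202625
Umbrella £34.42: general merchandise → 3% + 0% district = 3% → £1.0326
LED flashlight £19.71: general merchandise → 3% + 0% district = 3% → £0.5913
Bottle of gin (750 mL) £42.31: alcoholic beverages → 8.5% + 3% district = 11.5% → £4.86565
Scarf £37.91: apparel → 6.25% + 2.5% district = 8.75% → £3.317125
Smartwatch £85.09: electronics → 8.5% + 2.5% district = 11% → £9.3599
Laundry detergent £9.02: general merchandise → 3% + 0% district = 3% → £0.2706
27" monitor £346.09: electronics → 8.5% + 2.5% district = 11% → £38.0699
Picture frame (8x10) £20.59: general merchandise → 3% + 0% district = 3% → £0.6177
Blazer £224.47: apparel → 6.25% + 2.5% district = 8.75% → £19.641125
Subtotal = £936.92; unrounded tax = £85.849425 → £85.85; total due = £1022.77

£1022.77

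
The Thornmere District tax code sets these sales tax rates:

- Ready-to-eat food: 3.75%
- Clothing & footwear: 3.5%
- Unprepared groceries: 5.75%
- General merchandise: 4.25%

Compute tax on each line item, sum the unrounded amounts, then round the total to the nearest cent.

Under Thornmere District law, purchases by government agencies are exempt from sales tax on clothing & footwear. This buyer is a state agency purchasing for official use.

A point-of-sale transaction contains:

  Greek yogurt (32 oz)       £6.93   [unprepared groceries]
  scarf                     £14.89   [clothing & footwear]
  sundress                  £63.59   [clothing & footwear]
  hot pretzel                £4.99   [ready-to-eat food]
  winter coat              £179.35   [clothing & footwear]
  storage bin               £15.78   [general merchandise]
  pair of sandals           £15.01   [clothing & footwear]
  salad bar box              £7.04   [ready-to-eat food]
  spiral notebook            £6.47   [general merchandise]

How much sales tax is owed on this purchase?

Greek yogurt (32 oz) £6.93: unprepared groceries → 5.75% → £0.398475
Scarf £14.89: clothing & footwear, buyer-exempt → 0% → £0.00
Sundress £63.59: clothing & footwear, buyer-exempt → 0% → £0.00
Hot pretzel £4.99: ready-to-eat food → 3.75% → £0.187125
Winter coat £179.35: clothing & footwear, buyer-exempt → 0% → £0.00
Storage bin £15.78: general merchandise → 4.25% → £0.67065
Pair of sandals £15.01: clothing & footwear, buyer-exempt → 0% → £0.00
Salad bar box £7.04: ready-to-eat food → 3.75% → £0.264
Spiral notebook £6.47: general merchandise → 4.25% → £0.274975
Unrounded tax sum = £1.795225 → £1.80

£1.80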